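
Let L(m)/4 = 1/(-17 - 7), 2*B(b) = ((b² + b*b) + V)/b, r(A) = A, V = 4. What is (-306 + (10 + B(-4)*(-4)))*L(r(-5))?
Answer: 139/3 ≈ 46.333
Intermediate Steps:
B(b) = (4 + 2*b²)/(2*b) (B(b) = (((b² + b*b) + 4)/b)/2 = (((b² + b²) + 4)/b)/2 = ((2*b² + 4)/b)/2 = ((4 + 2*b²)/b)/2 = (4 + 2*b²)/(2*b))
L(m) = -⅙ (L(m) = 4/(-17 - 7) = 4/(-24) = 4*(-1/24) = -⅙)
(-306 + (10 + B(-4)*(-4)))*L(r(-5)) = (-306 + (10 + (-4 + 2/(-4))*(-4)))*(-⅙) = (-306 + (10 + (-4 + 2*(-¼))*(-4)))*(-⅙) = (-306 + (10 + (-4 - ½)*(-4)))*(-⅙) = (-306 + (10 - 9/2*(-4)))*(-⅙) = (-306 + (10 + 18))*(-⅙) = (-306 + 28)*(-⅙) = -278*(-⅙) = 139/3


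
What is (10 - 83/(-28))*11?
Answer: 3993/28 ≈ 142.61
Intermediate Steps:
(10 - 83/(-28))*11 = (10 - 83*(-1/28))*11 = (10 + 83/28)*11 = (363/28)*11 = 3993/28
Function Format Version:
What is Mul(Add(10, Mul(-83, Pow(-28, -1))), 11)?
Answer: Rational(3993, 28) ≈ 142.61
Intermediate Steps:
Mul(Add(10, Mul(-83, Pow(-28, -1))), 11) = Mul(Add(10, Mul(-83, Rational(-1, 28))), 11) = Mul(Add(10, Rational(83, 28)), 11) = Mul(Rational(363, 28), 11) = Rational(3993, 28)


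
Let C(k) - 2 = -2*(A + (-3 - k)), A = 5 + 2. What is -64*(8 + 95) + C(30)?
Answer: -6538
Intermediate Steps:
A = 7
C(k) = -6 + 2*k (C(k) = 2 - 2*(7 + (-3 - k)) = 2 - 2*(4 - k) = 2 + (-8 + 2*k) = -6 + 2*k)
-64*(8 + 95) + C(30) = -64*(8 + 95) + (-6 + 2*30) = -64*103 + (-6 + 60) = -6592 + 54 = -6538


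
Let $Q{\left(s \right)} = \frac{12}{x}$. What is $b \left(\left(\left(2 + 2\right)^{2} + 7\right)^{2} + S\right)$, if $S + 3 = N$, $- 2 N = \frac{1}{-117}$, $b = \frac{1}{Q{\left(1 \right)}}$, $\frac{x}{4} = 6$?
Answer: $\frac{123085}{117} \approx 1052.0$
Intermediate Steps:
$x = 24$ ($x = 4 \cdot 6 = 24$)
$Q{\left(s \right)} = \frac{1}{2}$ ($Q{\left(s \right)} = \frac{12}{24} = 12 \cdot \frac{1}{24} = \frac{1}{2}$)
$b = 2$ ($b = \frac{1}{\frac{1}{2}} = 2$)
$N = \frac{1}{234}$ ($N = - \frac{1}{2 \left(-117\right)} = \left(- \frac{1}{2}\right) \left(- \frac{1}{117}\right) = \frac{1}{234} \approx 0.0042735$)
$S = - \frac{701}{234}$ ($S = -3 + \frac{1}{234} = - \frac{701}{234} \approx -2.9957$)
$b \left(\left(\left(2 + 2\right)^{2} + 7\right)^{2} + S\right) = 2 \left(\left(\left(2 + 2\right)^{2} + 7\right)^{2} - \frac{701}{234}\right) = 2 \left(\left(4^{2} + 7\right)^{2} - \frac{701}{234}\right) = 2 \left(\left(16 + 7\right)^{2} - \frac{701}{234}\right) = 2 \left(23^{2} - \frac{701}{234}\right) = 2 \left(529 - \frac{701}{234}\right) = 2 \cdot \frac{123085}{234} = \frac{123085}{117}$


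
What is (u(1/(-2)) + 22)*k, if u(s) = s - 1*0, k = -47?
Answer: -2021/2 ≈ -1010.5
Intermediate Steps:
u(s) = s (u(s) = s + 0 = s)
(u(1/(-2)) + 22)*k = (1/(-2) + 22)*(-47) = (-½ + 22)*(-47) = (43/2)*(-47) = -2021/2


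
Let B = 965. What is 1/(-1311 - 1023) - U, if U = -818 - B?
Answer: 4161521/2334 ≈ 1783.0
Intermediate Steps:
U = -1783 (U = -818 - 1*965 = -818 - 965 = -1783)
1/(-1311 - 1023) - U = 1/(-1311 - 1023) - 1*(-1783) = 1/(-2334) + 1783 = -1/2334 + 1783 = 4161521/2334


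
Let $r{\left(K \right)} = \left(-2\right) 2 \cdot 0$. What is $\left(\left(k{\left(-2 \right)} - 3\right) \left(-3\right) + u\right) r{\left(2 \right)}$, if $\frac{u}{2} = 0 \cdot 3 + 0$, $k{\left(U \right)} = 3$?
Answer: $0$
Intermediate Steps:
$u = 0$ ($u = 2 \left(0 \cdot 3 + 0\right) = 2 \left(0 + 0\right) = 2 \cdot 0 = 0$)
$r{\left(K \right)} = 0$ ($r{\left(K \right)} = \left(-4\right) 0 = 0$)
$\left(\left(k{\left(-2 \right)} - 3\right) \left(-3\right) + u\right) r{\left(2 \right)} = \left(\left(3 - 3\right) \left(-3\right) + 0\right) 0 = \left(0 \left(-3\right) + 0\right) 0 = \left(0 + 0\right) 0 = 0 \cdot 0 = 0$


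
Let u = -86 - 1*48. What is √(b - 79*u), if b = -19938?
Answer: 2*I*√2338 ≈ 96.706*I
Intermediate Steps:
u = -134 (u = -86 - 48 = -134)
√(b - 79*u) = √(-19938 - 79*(-134)) = √(-19938 + 10586) = √(-9352) = 2*I*√2338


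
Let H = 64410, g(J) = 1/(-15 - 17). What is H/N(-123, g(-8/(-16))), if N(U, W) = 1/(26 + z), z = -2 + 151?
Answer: 11271750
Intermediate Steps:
z = 149
g(J) = -1/32 (g(J) = 1/(-32) = -1/32)
N(U, W) = 1/175 (N(U, W) = 1/(26 + 149) = 1/175)
H/N(-123, g(-8/(-16))) = 64410/(1/175) = 64410*175 = 11271750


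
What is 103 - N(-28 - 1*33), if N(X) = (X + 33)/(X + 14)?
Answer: 4813/47 ≈ 102.40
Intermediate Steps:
N(X) = (33 + X)/(14 + X)
103 - N(-28 - 1*33) = 103 - (33 + (-28 - 1*33))/(14 + (-28 - 1*33)) = 103 - (33 + (-28 - 33))/(14 + (-28 - 33)) = 103 - (33 - 61)/(14 - 61) = 103 - (-28)/(-47) = 103 - (-1)*(-28)/47 = 103 - 1*28/47 = 103 - 28/47 = 4813/47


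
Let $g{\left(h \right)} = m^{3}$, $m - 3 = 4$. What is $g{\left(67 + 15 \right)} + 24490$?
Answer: $24833$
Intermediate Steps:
$m = 7$ ($m = 3 + 4 = 7$)
$g{\left(h \right)} = 343$ ($g{\left(h \right)} = 7^{3} = 343$)
$g{\left(67 + 15 \right)} + 24490 = 343 + 24490 = 24833$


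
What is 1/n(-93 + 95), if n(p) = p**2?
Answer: 1/4 ≈ 0.25000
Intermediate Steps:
1/n(-93 + 95) = 1/((-93 + 95)**2) = 1/(2**2) = 1/4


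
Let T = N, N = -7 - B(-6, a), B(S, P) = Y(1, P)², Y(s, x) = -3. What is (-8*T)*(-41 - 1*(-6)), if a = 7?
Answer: -4480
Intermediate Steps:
B(S, P) = 9 (B(S, P) = (-3)² = 9)
N = -16 (N = -7 - 1*9 = -7 - 9 = -16)
T = -16
(-8*T)*(-41 - 1*(-6)) = (-8*(-16))*(-41 - 1*(-6)) = 128*(-41 + 6) = 128*(-35) = -4480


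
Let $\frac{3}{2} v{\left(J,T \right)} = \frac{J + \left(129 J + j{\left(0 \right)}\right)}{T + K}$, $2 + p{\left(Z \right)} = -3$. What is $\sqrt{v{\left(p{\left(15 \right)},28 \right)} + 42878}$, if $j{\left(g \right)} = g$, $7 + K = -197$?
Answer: $\frac{\sqrt{186787293}}{66} \approx 207.08$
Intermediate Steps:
$K = -204$ ($K = -7 - 197 = -204$)
$p{\left(Z \right)} = -5$ ($p{\left(Z \right)} = -2 - 3 = -5$)
$v{\left(J,T \right)} = \frac{260 J}{3 \left(-204 + T\right)}$ ($v{\left(J,T \right)} = \frac{2 \frac{J + \left(129 J + 0\right)}{T - 204}}{3} = \frac{2 \frac{J + 129 J}{-204 + T}}{3} = \frac{2 \frac{130 J}{-204 + T}}{3} = \frac{260 J}{3 \left(-204 + T\right)}$)
$\sqrt{v{\left(p{\left(15 \right)},28 \right)} + 42878} = \sqrt{\frac{260}{3} \left(-5\right) \frac{1}{-204 + 28} + 42878} = \sqrt{\frac{260}{3} \left(-5\right) \frac{1}{-176} + 42878} = \sqrt{\frac{260}{3} \left(-5\right) \left(- \frac{1}{176}\right) + 42878} = \sqrt{\frac{325}{132} + 42878} = \sqrt{\frac{5660221}{132}} = \frac{\sqrt{186787293}}{66}$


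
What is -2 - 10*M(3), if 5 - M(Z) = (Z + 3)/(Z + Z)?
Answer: -42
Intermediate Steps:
M(Z) = 5 - (3 + Z)/(2*Z) (M(Z) = 5 - (Z + 3)/(Z + Z) = 5 - (3 + Z)/(2*Z))
-2 - 10*M(3) = -2 - 15*(-1 + 3*3)/3 = -2 - 15*(-1 + 9)/3 = -2 - 15*8/3 = -2 - 10*4 = -2 - 40 = -42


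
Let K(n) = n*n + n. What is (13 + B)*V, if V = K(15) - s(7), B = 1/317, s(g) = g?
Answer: 960426/317 ≈ 3029.7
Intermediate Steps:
B = 1/317 ≈ 0.0031546
K(n) = n + n² (K(n) = n² + n = n + n²)
V = 233 (V = 15*(1 + 15) - 1*7 = 15*16 - 7 = 240 - 7 = 233)
(13 + B)*V = (13 + 1/317)*233 = (4122/317)*233 = 960426/317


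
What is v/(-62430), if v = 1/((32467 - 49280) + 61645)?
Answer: -1/2798861760 ≈ -3.5729e-10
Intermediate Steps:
v = 1/44832 (v = 1/(-16813 + 61645) = 1/44832 ≈ 2.2305e-5)
v/(-62430) = (1/44832)/(-62430) = (1/44832)*(-1/62430) = -1/2798861760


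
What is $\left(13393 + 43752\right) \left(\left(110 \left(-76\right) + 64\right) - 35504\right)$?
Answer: $-2502951000$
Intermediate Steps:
$\left(13393 + 43752\right) \left(\left(110 \left(-76\right) + 64\right) - 35504\right) = 57145 \left(\left(-8360 + 64\right) - 35504\right) = 57145 \left(-8296 - 35504\right) = 57145 \left(-43800\right) = -2502951000$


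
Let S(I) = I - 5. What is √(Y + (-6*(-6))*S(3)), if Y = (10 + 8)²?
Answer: 6*√7 ≈ 15.875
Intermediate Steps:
S(I) = -5 + I
Y = 324 (Y = 18² = 324)
√(Y + (-6*(-6))*S(3)) = √(324 + (-6*(-6))*(-5 + 3)) = √(324 + 36*(-2)) = √(324 - 72) = √252 = 6*√7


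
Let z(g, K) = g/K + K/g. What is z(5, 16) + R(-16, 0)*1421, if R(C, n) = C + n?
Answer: -1818599/80 ≈ -22733.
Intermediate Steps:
z(g, K) = K/g + g/K
z(5, 16) + R(-16, 0)*1421 = (16/5 + 5/16) + (-16 + 0)*1421 = (16*(⅕) + 5*(1/16)) - 16*1421 = (16/5 + 5/16) - 22736 = 281/80 - 22736 = -1818599/80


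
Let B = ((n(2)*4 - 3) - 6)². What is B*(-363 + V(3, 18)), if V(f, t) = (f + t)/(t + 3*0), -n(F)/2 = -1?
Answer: -2171/6 ≈ -361.83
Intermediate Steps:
n(F) = 2 (n(F) = -2*(-1) = 2)
V(f, t) = (f + t)/t (V(f, t) = (f + t)/(t + 0) = (f + t)/t)
B = 1 (B = ((2*4 - 3) - 6)² = ((8 - 3) - 6)² = (5 - 6)² = (-1)² = 1)
B*(-363 + V(3, 18)) = 1*(-363 + (3 + 18)/18) = 1*(-363 + (1/18)*21) = 1*(-363 + 7/6) = 1*(-2171/6) = -2171/6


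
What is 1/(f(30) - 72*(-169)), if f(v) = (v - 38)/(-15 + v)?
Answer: 15/182512 ≈ 8.2186e-5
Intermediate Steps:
f(v) = (-38 + v)/(-15 + v)
1/(f(30) - 72*(-169)) = 1/((-38 + 30)/(-15 + 30) - 72*(-169)) = 1/(-8/15 + 12168) = 1/(182512/15) = 15/182512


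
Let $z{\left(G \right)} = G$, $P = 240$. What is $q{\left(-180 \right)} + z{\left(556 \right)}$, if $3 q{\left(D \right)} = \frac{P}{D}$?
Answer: $\frac{5000}{9} \approx 555.56$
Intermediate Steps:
$q{\left(D \right)} = \frac{80}{D}$ ($q{\left(D \right)} = \frac{240 \frac{1}{D}}{3} = \frac{80}{D}$)
$q{\left(-180 \right)} + z{\left(556 \right)} = \frac{80}{-180} + 556 = 80 \left(- \frac{1}{180}\right) + 556 = - \frac{4}{9} + 556 = \frac{5000}{9}$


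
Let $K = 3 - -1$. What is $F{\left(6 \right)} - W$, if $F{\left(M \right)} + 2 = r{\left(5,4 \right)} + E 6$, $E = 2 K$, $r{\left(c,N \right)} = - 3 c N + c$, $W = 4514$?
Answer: $-4523$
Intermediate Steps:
$r{\left(c,N \right)} = c - 3 N c$ ($r{\left(c,N \right)} = - 3 N c + c = c - 3 N c$)
$K = 4$ ($K = 3 + 1 = 4$)
$E = 8$ ($E = 2 \cdot 4 = 8$)
$F{\left(M \right)} = -9$ ($F{\left(M \right)} = -2 + \left(5 \left(1 - 12\right) + 8 \cdot 6\right) = -2 + \left(5 \left(1 - 12\right) + 48\right) = -2 + \left(5 \left(-11\right) + 48\right) = -2 + \left(-55 + 48\right) = -2 - 7 = -9$)
$F{\left(6 \right)} - W = -9 - 4514 = -4523$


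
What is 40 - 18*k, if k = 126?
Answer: -2228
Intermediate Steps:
40 - 18*k = 40 - 18*126 = 40 - 2268 = -2228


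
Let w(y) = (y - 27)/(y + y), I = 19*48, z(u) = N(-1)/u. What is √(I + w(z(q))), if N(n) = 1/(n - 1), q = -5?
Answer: √3110/2 ≈ 27.884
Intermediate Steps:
N(n) = 1/(-1 + n)
z(u) = -1/(2*u) (z(u) = 1/((-1 - 1)*u) = 1/((-2)*u) = -1/(2*u))
I = 912
w(y) = (-27 + y)/(2*y) (w(y) = (-27 + y)/((2*y)) = (-27 + y)*(1/(2*y)) = (-27 + y)/(2*y))
√(I + w(z(q))) = √(912 + (-27 - ½/(-5))/(2*((-½/(-5))))) = √(912 + (-27 - ½*(-⅕))/(2*((-½*(-⅕))))) = √(912 + (-27 + ⅒)/(2*(⅒))) = √(912 + (½)*10*(-269/10)) = √(912 - 269/2) = √(1555/2) = √3110/2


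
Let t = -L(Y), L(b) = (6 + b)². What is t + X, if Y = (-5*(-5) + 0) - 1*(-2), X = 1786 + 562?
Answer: 1259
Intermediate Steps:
X = 2348
Y = 27 (Y = (25 + 0) + 2 = 25 + 2 = 27)
t = -1089 (t = -(6 + 27)² = -1*33² = -1*1089 = -1089)
t + X = -1089 + 2348 = 1259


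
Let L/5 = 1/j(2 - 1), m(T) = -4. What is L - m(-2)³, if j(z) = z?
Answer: 69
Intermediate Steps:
L = 5 (L = 5/(2 - 1) = 5/1 = 5*1 = 5)
L - m(-2)³ = 5 - 1*(-4)³ = 5 - 1*(-64) = 5 + 64 = 69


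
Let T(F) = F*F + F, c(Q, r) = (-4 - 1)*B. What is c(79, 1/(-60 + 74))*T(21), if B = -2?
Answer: 4620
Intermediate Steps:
c(Q, r) = 10 (c(Q, r) = (-4 - 1)*(-2) = -5*(-2) = 10)
T(F) = F + F**2 (T(F) = F**2 + F = F + F**2)
c(79, 1/(-60 + 74))*T(21) = 10*(21*(1 + 21)) = 10*(21*22) = 10*462 = 4620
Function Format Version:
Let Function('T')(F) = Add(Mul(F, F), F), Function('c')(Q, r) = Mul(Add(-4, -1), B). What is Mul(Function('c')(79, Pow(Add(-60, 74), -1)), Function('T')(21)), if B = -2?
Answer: 4620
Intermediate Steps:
Function('c')(Q, r) = 10 (Function('c')(Q, r) = Mul(Add(-4, -1), -2) = Mul(-5, -2) = 10)
Function('T')(F) = Add(F, Pow(F, 2)) (Function('T')(F) = Add(Pow(F, 2), F) = Add(F, Pow(F, 2)))
Mul(Function('c')(79, Pow(Add(-60, 74), -1)), Function('T')(21)) = Mul(10, Mul(21, Add(1, 21))) = Mul(10, Mul(21, 22)) = Mul(10, 462) = 4620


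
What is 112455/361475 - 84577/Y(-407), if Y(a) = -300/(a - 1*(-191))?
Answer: -22012066719/361475 ≈ -60895.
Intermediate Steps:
Y(a) = -300/(191 + a) (Y(a) = -300/(a + 191) = -300/(191 + a))
112455/361475 - 84577/Y(-407) = 112455/361475 - 84577/((-300/(191 - 407))) = 112455*(1/361475) - 84577/((-300/(-216))) = 22491/72295 - 84577/((-300*(-1/216))) = 22491/72295 - 84577/25/18 = 22491/72295 - 84577*18/25 = 22491/72295 - 1522386/25 = -22012066719/361475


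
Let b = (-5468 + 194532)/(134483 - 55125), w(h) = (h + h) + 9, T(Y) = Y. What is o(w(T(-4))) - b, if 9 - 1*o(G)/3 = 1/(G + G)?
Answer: 1834565/79358 ≈ 23.118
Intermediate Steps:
w(h) = 9 + 2*h (w(h) = 2*h + 9 = 9 + 2*h)
o(G) = 27 - 3/(2*G) (o(G) = 27 - 3/(G + G) = 27 - 3*1/(2*G) = 27 - 3/(2*G))
b = 94532/39679 (b = 189064/79358 = 189064*(1/79358) = 94532/39679 ≈ 2.3824)
o(w(T(-4))) - b = (27 - 3/(2*(9 + 2*(-4)))) - 1*94532/39679 = (27 - 3/(2*(9 - 8))) - 94532/39679 = (27 - 3/2/1) - 94532/39679 = (27 - 3/2*1) - 94532/39679 = (27 - 3/2) - 94532/39679 = 51/2 - 94532/39679 = 1834565/79358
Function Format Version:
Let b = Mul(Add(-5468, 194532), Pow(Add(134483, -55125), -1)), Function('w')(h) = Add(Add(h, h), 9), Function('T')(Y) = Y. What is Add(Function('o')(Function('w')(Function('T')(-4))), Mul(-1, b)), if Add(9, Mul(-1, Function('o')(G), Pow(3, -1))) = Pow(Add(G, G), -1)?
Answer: Rational(1834565, 79358) ≈ 23.118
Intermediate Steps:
Function('w')(h) = Add(9, Mul(2, h)) (Function('w')(h) = Add(Mul(2, h), 9) = Add(9, Mul(2, h)))
Function('o')(G) = Add(27, Mul(Rational(-3, 2), Pow(G, -1))) (Function('o')(G) = Add(27, Mul(-3, Pow(Add(G, G), -1))) = Add(27, Mul(-3, Pow(Mul(2, G), -1))) = Add(27, Mul(-3, Mul(Rational(1, 2), Pow(G, -1)))) = Add(27, Mul(Rational(-3, 2), Pow(G, -1))))
b = Rational(94532, 39679) (b = Mul(189064, Pow(79358, -1)) = Mul(189064, Rational(1, 79358)) = Rational(94532, 39679) ≈ 2.3824)
Add(Function('o')(Function('w')(Function('T')(-4))), Mul(-1, b)) = Add(Add(27, Mul(Rational(-3, 2), Pow(Add(9, Mul(2, -4)), -1))), Mul(-1, Rational(94532, 39679))) = Add(Add(27, Mul(Rational(-3, 2), Pow(Add(9, -8), -1))), Rational(-94532, 39679)) = Add(Add(27, Mul(Rational(-3, 2), Pow(1, -1))), Rational(-94532, 39679)) = Add(Add(27, Mul(Rational(-3, 2), 1)), Rational(-94532, 39679)) = Add(Add(27, Rational(-3, 2)), Rational(-94532, 39679)) = Add(Rational(51, 2), Rational(-94532, 39679)) = Rational(1834565, 79358)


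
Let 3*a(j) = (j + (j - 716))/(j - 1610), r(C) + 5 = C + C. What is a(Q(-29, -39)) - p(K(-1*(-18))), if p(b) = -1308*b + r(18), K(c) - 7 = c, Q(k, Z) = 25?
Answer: 51780587/1585 ≈ 32669.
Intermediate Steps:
K(c) = 7 + c
r(C) = -5 + 2*C (r(C) = -5 + (C + C) = -5 + 2*C)
a(j) = (-716 + 2*j)/(3*(-1610 + j)) (a(j) = ((j + (j - 716))/(j - 1610))/3 = ((j + (-716 + j))/(-1610 + j))/3 = ((-716 + 2*j)/(-1610 + j))/3 = (-716 + 2*j)/(3*(-1610 + j)))
p(b) = 31 - 1308*b (p(b) = -1308*b + (-5 + 2*18) = -1308*b + (-5 + 36) = -1308*b + 31 = 31 - 1308*b)
a(Q(-29, -39)) - p(K(-1*(-18))) = 2*(-358 + 25)/(3*(-1610 + 25)) - (31 - 1308*(7 - 1*(-18))) = (⅔)*(-333)/(-1585) - (31 - 1308*(7 + 18)) = (⅔)*(-1/1585)*(-333) - (31 - 1308*25) = 222/1585 - (31 - 32700) = 222/1585 - 1*(-32669) = 222/1585 + 32669 = 51780587/1585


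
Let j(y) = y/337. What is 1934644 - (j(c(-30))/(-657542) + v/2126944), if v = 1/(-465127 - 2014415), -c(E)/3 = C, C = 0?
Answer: 10203016416094125313/5273846979648 ≈ 1.9346e+6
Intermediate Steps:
c(E) = 0 (c(E) = -3*0 = 0)
j(y) = y/337 (j(y) = y*(1/337) = y/337)
v = -1/2479542 (v = 1/(-2479542) = -1/2479542 ≈ -4.0330e-7)
1934644 - (j(c(-30))/(-657542) + v/2126944) = 1934644 - (((1/337)*0)/(-657542) - 1/2479542/2126944) = 1934644 - (0*(-1/657542) - 1/2479542*1/2126944) = 1934644 - (0 - 1/5273846979648) = 1934644 - 1*(-1/5273846979648) = 1934644 + 1/5273846979648 = 10203016416094125313/5273846979648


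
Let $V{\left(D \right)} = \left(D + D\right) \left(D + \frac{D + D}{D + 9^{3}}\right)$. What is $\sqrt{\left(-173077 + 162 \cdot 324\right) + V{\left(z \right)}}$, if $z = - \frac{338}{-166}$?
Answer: $\frac{12 i \sqrt{1327349663274943}}{1259027} \approx 347.25 i$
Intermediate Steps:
$z = \frac{169}{83}$ ($z = \left(-338\right) \left(- \frac{1}{166}\right) = \frac{169}{83} \approx 2.0361$)
$V{\left(D \right)} = 2 D \left(D + \frac{2 D}{729 + D}\right)$ ($V{\left(D \right)} = 2 D \left(D + \frac{2 D}{D + 729}\right) = 2 D \left(D + \frac{2 D}{729 + D}\right)$)
$\sqrt{\left(-173077 + 162 \cdot 324\right) + V{\left(z \right)}} = \sqrt{\left(-173077 + 162 \cdot 324\right) + \frac{2 \left(\frac{169}{83}\right)^{2} \left(731 + \frac{169}{83}\right)}{729 + \frac{169}{83}}} = \sqrt{\left(-173077 + 52488\right) + 2 \cdot \frac{28561}{6889} \frac{1}{\frac{60676}{83}} \cdot \frac{60842}{83}} = \sqrt{-120589 + 2 \cdot \frac{28561}{6889} \cdot \frac{83}{60676} \cdot \frac{60842}{83}} = \sqrt{-120589 + \frac{868854181}{104499241}} = \sqrt{- \frac{12600590118768}{104499241}} = \frac{12 i \sqrt{1327349663274943}}{1259027}$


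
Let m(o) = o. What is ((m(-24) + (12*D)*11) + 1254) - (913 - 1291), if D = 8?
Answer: 2664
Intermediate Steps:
((m(-24) + (12*D)*11) + 1254) - (913 - 1291) = ((-24 + (12*8)*11) + 1254) - (913 - 1291) = ((-24 + 96*11) + 1254) - 1*(-378) = ((-24 + 1056) + 1254) + 378 = (1032 + 1254) + 378 = 2286 + 378 = 2664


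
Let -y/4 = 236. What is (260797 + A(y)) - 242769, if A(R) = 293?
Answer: 18321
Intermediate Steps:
y = -944 (y = -4*236 = -944)
(260797 + A(y)) - 242769 = (260797 + 293) - 242769 = 261090 - 242769 = 18321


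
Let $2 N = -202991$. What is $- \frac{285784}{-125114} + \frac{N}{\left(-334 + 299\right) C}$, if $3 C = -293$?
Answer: $- \frac{35164809041}{1283044070} \approx -27.407$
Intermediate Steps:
$N = - \frac{202991}{2}$ ($N = \frac{1}{2} \left(-202991\right) = - \frac{202991}{2} \approx -1.015 \cdot 10^{5}$)
$C = - \frac{293}{3}$ ($C = \frac{1}{3} \left(-293\right) = - \frac{293}{3} \approx -97.667$)
$- \frac{285784}{-125114} + \frac{N}{\left(-334 + 299\right) C} = - \frac{285784}{-125114} - \frac{202991}{2 \left(-334 + 299\right) \left(- \frac{293}{3}\right)} = \left(-285784\right) \left(- \frac{1}{125114}\right) - \frac{202991}{2 \left(\left(-35\right) \left(- \frac{293}{3}\right)\right)} = \frac{142892}{62557} - \frac{202991}{2 \cdot \frac{10255}{3}} = \frac{142892}{62557} - \frac{608973}{20510} = - \frac{35164809041}{1283044070}$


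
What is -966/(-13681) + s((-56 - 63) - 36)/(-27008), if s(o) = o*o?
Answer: -302596297/369496448 ≈ -0.81894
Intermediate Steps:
s(o) = o²
-966/(-13681) + s((-56 - 63) - 36)/(-27008) = -966/(-13681) + ((-56 - 63) - 36)²/(-27008) = -966*(-1/13681) + (-119 - 36)²*(-1/27008) = 966/13681 + (-155)²*(-1/27008) = 966/13681 + 24025*(-1/27008) = 966/13681 - 24025/27008 = -302596297/369496448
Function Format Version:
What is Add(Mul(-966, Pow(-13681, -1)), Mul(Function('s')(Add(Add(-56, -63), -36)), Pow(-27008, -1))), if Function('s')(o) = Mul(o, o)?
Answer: Rational(-302596297, 369496448) ≈ -0.81894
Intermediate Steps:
Function('s')(o) = Pow(o, 2)
Add(Mul(-966, Pow(-13681, -1)), Mul(Function('s')(Add(Add(-56, -63), -36)), Pow(-27008, -1))) = Add(Mul(-966, Pow(-13681, -1)), Mul(Pow(Add(Add(-56, -63), -36), 2), Pow(-27008, -1))) = Add(Mul(-966, Rational(-1, 13681)), Mul(Pow(Add(-119, -36), 2), Rational(-1, 27008))) = Add(Rational(966, 13681), Mul(Pow(-155, 2), Rational(-1, 27008))) = Add(Rational(966, 13681), Mul(24025, Rational(-1, 27008))) = Add(Rational(966, 13681), Rational(-24025, 27008)) = Rational(-302596297, 369496448)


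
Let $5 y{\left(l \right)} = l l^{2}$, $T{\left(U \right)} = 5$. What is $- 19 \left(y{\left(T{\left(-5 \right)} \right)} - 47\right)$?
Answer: $418$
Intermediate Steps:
$y{\left(l \right)} = \frac{l^{3}}{5}$ ($y{\left(l \right)} = \frac{l l^{2}}{5} = \frac{l^{3}}{5}$)
$- 19 \left(y{\left(T{\left(-5 \right)} \right)} - 47\right) = - 19 \left(\frac{5^{3}}{5} - 47\right) = - 19 \left(\frac{1}{5} \cdot 125 - 47\right) = - 19 \left(25 - 47\right) = \left(-19\right) \left(-22\right) = 418$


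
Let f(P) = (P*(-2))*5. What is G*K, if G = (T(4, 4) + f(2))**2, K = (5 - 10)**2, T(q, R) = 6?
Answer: 4900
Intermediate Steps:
f(P) = -10*P (f(P) = -2*P*5 = -10*P)
K = 25 (K = (-5)**2 = 25)
G = 196 (G = (6 - 10*2)**2 = (6 - 20)**2 = (-14)**2 = 196)
G*K = 196*25 = 4900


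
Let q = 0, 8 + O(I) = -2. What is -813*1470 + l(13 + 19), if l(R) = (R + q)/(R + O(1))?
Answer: -13146194/11 ≈ -1.1951e+6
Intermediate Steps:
O(I) = -10 (O(I) = -8 - 2 = -10)
l(R) = R/(-10 + R) (l(R) = (R + 0)/(R - 10) = R/(-10 + R))
-813*1470 + l(13 + 19) = -813*1470 + (13 + 19)/(-10 + (13 + 19)) = -1195110 + 32/(-10 + 32) = -1195110 + 32/22 = -1195110 + 32*(1/22) = -1195110 + 16/11 = -13146194/11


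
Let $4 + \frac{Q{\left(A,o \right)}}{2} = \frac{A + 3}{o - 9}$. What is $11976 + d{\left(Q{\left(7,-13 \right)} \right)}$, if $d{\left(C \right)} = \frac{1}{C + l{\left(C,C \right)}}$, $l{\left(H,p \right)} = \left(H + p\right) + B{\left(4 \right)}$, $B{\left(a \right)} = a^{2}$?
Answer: $\frac{1413157}{118} \approx 11976.0$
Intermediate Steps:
$l{\left(H,p \right)} = 16 + H + p$ ($l{\left(H,p \right)} = \left(H + p\right) + 4^{2} = \left(H + p\right) + 16 = 16 + H + p$)
$Q{\left(A,o \right)} = -8 + \frac{2 \left(3 + A\right)}{-9 + o}$ ($Q{\left(A,o \right)} = -8 + 2 \frac{A + 3}{o - 9} = -8 + 2 \frac{3 + A}{-9 + o} = -8 + \frac{2 \left(3 + A\right)}{-9 + o}$)
$d{\left(C \right)} = \frac{1}{16 + 3 C}$ ($d{\left(C \right)} = \frac{1}{C + \left(16 + C + C\right)} = \frac{1}{C + \left(16 + 2 C\right)} = \frac{1}{16 + 3 C}$)
$11976 + d{\left(Q{\left(7,-13 \right)} \right)} = 11976 + \frac{1}{16 + 3 \frac{2 \left(39 + 7 - -52\right)}{-9 - 13}} = 11976 + \frac{1}{16 + 3 \frac{2 \left(39 + 7 + 52\right)}{-22}} = 11976 + \frac{1}{16 + 3 \cdot 2 \left(- \frac{1}{22}\right) 98} = 11976 + \frac{1}{16 + 3 \left(- \frac{98}{11}\right)} = 11976 + \frac{1}{16 - \frac{294}{11}} = 11976 + \frac{1}{- \frac{118}{11}} = 11976 - \frac{11}{118} = \frac{1413157}{118}$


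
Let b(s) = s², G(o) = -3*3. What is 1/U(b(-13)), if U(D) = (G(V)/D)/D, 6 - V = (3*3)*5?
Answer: -28561/9 ≈ -3173.4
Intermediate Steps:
V = -39 (V = 6 - 3*3*5 = 6 - 9*5 = 6 - 1*45 = 6 - 45 = -39)
G(o) = -9
U(D) = -9/D² (U(D) = (-9/D)/D = -9/D²)
1/U(b(-13)) = 1/(-9/((-13)²)²) = 1/(-9/169²) = 1/(-9*1/28561) = 1/(-9/28561) = -28561/9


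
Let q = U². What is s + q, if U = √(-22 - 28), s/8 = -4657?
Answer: -37306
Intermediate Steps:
s = -37256 (s = 8*(-4657) = -37256)
U = 5*I*√2 (U = √(-50) = 5*I*√2 ≈ 7.0711*I)
q = -50 (q = (5*I*√2)² = -50)
s + q = -37256 - 50 = -37306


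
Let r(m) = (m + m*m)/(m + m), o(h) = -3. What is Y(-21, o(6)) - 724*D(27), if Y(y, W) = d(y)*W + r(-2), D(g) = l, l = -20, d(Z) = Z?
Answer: 29085/2 ≈ 14543.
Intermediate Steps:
D(g) = -20
r(m) = (m + m**2)/(2*m) (r(m) = (m + m**2)/((2*m)) = (m + m**2)*(1/(2*m)) = (m + m**2)/(2*m))
Y(y, W) = -1/2 + W*y (Y(y, W) = y*W + (1/2 + (1/2)*(-2)) = W*y + (1/2 - 1) = W*y - 1/2 = -1/2 + W*y)
Y(-21, o(6)) - 724*D(27) = (-1/2 - 3*(-21)) - 724*(-20) = (-1/2 + 63) + 14480 = 125/2 + 14480 = 29085/2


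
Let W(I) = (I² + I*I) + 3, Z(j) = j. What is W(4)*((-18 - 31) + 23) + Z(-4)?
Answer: -914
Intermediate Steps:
W(I) = 3 + 2*I² (W(I) = (I² + I²) + 3 = 2*I² + 3 = 3 + 2*I²)
W(4)*((-18 - 31) + 23) + Z(-4) = (3 + 2*4²)*((-18 - 31) + 23) - 4 = (3 + 2*16)*(-49 + 23) - 4 = (3 + 32)*(-26) - 4 = 35*(-26) - 4 = -910 - 4 = -914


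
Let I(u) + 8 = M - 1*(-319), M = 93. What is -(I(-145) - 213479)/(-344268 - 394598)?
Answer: -213075/738866 ≈ -0.28838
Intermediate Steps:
I(u) = 404 (I(u) = -8 + (93 - 1*(-319)) = -8 + (93 + 319) = -8 + 412 = 404)
-(I(-145) - 213479)/(-344268 - 394598) = -(404 - 213479)/(-344268 - 394598) = -(-213075)/(-738866) = -(-213075)*(-1)/738866 = -1*213075/738866 = -213075/738866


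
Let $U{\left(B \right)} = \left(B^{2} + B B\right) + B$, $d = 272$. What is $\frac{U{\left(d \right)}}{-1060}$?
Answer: $- \frac{7412}{53} \approx -139.85$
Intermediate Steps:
$U{\left(B \right)} = B + 2 B^{2}$ ($U{\left(B \right)} = \left(B^{2} + B^{2}\right) + B = 2 B^{2} + B = B + 2 B^{2}$)
$\frac{U{\left(d \right)}}{-1060} = \frac{272 \left(1 + 2 \cdot 272\right)}{-1060} = 272 \left(1 + 544\right) \left(- \frac{1}{1060}\right) = 272 \cdot 545 \left(- \frac{1}{1060}\right) = 148240 \left(- \frac{1}{1060}\right) = - \frac{7412}{53}$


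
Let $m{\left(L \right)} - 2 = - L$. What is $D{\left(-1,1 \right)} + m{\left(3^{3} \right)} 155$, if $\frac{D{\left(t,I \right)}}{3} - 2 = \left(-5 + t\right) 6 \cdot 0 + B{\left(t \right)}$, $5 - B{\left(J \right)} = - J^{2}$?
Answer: $-3851$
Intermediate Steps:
$B{\left(J \right)} = 5 + J^{2}$ ($B{\left(J \right)} = 5 - - J^{2} = 5 + J^{2}$)
$m{\left(L \right)} = 2 - L$
$D{\left(t,I \right)} = 21 + 3 t^{2}$ ($D{\left(t,I \right)} = 6 + 3 \left(\left(-5 + t\right) 6 \cdot 0 + \left(5 + t^{2}\right)\right) = 6 + 3 \left(\left(-30 + 6 t\right) 0 + \left(5 + t^{2}\right)\right) = 6 + 3 \left(0 + \left(5 + t^{2}\right)\right) = 6 + 3 \left(5 + t^{2}\right) = 6 + \left(15 + 3 t^{2}\right) = 21 + 3 t^{2}$)
$D{\left(-1,1 \right)} + m{\left(3^{3} \right)} 155 = \left(21 + 3 \left(-1\right)^{2}\right) + \left(2 - 3^{3}\right) 155 = \left(21 + 3 \cdot 1\right) + \left(2 - 27\right) 155 = \left(21 + 3\right) + \left(2 - 27\right) 155 = 24 - 3875 = -3851$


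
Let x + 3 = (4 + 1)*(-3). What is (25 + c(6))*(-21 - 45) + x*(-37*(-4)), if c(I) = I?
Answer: -4710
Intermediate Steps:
x = -18 (x = -3 + (4 + 1)*(-3) = -3 + 5*(-3) = -3 - 15 = -18)
(25 + c(6))*(-21 - 45) + x*(-37*(-4)) = (25 + 6)*(-21 - 45) - (-666)*(-4) = 31*(-66) - 18*148 = -2046 - 2664 = -4710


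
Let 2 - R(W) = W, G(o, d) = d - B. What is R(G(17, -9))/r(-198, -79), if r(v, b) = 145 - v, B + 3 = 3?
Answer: 11/343 ≈ 0.032070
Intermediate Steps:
B = 0 (B = -3 + 3 = 0)
G(o, d) = d (G(o, d) = d - 1*0 = d + 0 = d)
R(W) = 2 - W
R(G(17, -9))/r(-198, -79) = (2 - 1*(-9))/(145 - 1*(-198)) = (2 + 9)/(145 + 198) = 11/343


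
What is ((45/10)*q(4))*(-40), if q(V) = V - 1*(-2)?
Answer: -1080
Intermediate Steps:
q(V) = 2 + V (q(V) = V + 2 = 2 + V)
((45/10)*q(4))*(-40) = ((45/10)*(2 + 4))*(-40) = ((45*(1/10))*6)*(-40) = ((9/2)*6)*(-40) = 27*(-40) = -1080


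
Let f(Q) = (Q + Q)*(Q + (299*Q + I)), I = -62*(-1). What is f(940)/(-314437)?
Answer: -530276560/314437 ≈ -1686.4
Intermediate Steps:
I = 62
f(Q) = 2*Q*(62 + 300*Q) (f(Q) = (Q + Q)*(Q + (299*Q + 62)) = (2*Q)*(Q + (62 + 299*Q)) = (2*Q)*(62 + 300*Q) = 2*Q*(62 + 300*Q))
f(940)/(-314437) = (4*940*(31 + 150*940))/(-314437) = (4*940*(31 + 141000))*(-1/314437) = (4*940*141031)*(-1/314437) = 530276560*(-1/314437) = -530276560/314437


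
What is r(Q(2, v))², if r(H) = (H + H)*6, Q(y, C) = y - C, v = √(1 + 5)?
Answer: 1440 - 576*√6 ≈ 29.094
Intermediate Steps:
v = √6 ≈ 2.4495
r(H) = 12*H (r(H) = (2*H)*6 = 12*H)
r(Q(2, v))² = (12*(2 - √6))² = (24 - 12*√6)²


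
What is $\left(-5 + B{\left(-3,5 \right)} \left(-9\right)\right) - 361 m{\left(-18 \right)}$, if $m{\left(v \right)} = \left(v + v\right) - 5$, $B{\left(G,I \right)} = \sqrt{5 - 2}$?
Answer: $14796 - 9 \sqrt{3} \approx 14780.0$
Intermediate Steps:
$B{\left(G,I \right)} = \sqrt{3}$
$m{\left(v \right)} = -5 + 2 v$ ($m{\left(v \right)} = 2 v - 5 = -5 + 2 v$)
$\left(-5 + B{\left(-3,5 \right)} \left(-9\right)\right) - 361 m{\left(-18 \right)} = \left(-5 + \sqrt{3} \left(-9\right)\right) - 361 \left(-5 + 2 \left(-18\right)\right) = \left(-5 - 9 \sqrt{3}\right) - 361 \left(-5 - 36\right) = \left(-5 - 9 \sqrt{3}\right) - -14801 = \left(-5 - 9 \sqrt{3}\right) + 14801 = 14796 - 9 \sqrt{3}$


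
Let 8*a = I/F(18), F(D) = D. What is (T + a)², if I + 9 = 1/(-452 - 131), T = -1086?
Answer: 32473700044900/27531009 ≈ 1.1795e+6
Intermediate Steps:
I = -5248/583 (I = -9 + 1/(-452 - 131) = -9 + 1/(-583) = -9 - 1/583 = -5248/583 ≈ -9.0017)
a = -328/5247 (a = (-5248/583/18)/8 = (-5248/583*1/18)/8 = (⅛)*(-2624/5247) = -328/5247 ≈ -0.062512)
(T + a)² = (-1086 - 328/5247)² = (-5698570/5247)² = 32473700044900/27531009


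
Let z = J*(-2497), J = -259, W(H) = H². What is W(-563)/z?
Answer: 316969/646723 ≈ 0.49012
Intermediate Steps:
z = 646723 (z = -259*(-2497) = 646723)
W(-563)/z = (-563)²/646723 = 316969*(1/646723) = 316969/646723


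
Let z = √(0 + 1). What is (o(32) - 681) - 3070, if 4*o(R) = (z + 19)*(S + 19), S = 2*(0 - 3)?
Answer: -3686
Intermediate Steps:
S = -6 (S = 2*(-3) = -6)
z = 1 (z = √1 = 1)
o(R) = 65 (o(R) = ((1 + 19)*(-6 + 19))/4 = (20*13)/4 = (¼)*260 = 65)
(o(32) - 681) - 3070 = (65 - 681) - 3070 = -616 - 3070 = -3686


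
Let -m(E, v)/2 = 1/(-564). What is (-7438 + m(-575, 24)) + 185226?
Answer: 50136217/282 ≈ 1.7779e+5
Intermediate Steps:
m(E, v) = 1/282 (m(E, v) = -2/(-564) = -2*(-1/564) = 1/282)
(-7438 + m(-575, 24)) + 185226 = (-7438 + 1/282) + 185226 = -2097515/282 + 185226 = 50136217/282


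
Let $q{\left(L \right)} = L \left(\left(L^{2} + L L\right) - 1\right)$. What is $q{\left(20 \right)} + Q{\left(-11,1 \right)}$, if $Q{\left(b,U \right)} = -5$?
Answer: $15975$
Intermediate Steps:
$q{\left(L \right)} = L \left(-1 + 2 L^{2}\right)$ ($q{\left(L \right)} = L \left(\left(L^{2} + L^{2}\right) - 1\right) = L \left(2 L^{2} - 1\right) = L \left(-1 + 2 L^{2}\right)$)
$q{\left(20 \right)} + Q{\left(-11,1 \right)} = \left(\left(-1\right) 20 + 2 \cdot 20^{3}\right) - 5 = \left(-20 + 2 \cdot 8000\right) - 5 = \left(-20 + 16000\right) - 5 = 15980 - 5 = 15975$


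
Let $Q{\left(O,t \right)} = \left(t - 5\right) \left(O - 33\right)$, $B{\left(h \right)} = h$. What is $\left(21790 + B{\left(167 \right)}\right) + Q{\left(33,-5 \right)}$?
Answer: $21957$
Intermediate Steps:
$Q{\left(O,t \right)} = \left(-33 + O\right) \left(-5 + t\right)$ ($Q{\left(O,t \right)} = \left(-5 + t\right) \left(-33 + O\right) = \left(-33 + O\right) \left(-5 + t\right)$)
$\left(21790 + B{\left(167 \right)}\right) + Q{\left(33,-5 \right)} = \left(21790 + 167\right) + \left(165 - -165 - 165 + 33 \left(-5\right)\right) = 21957 + \left(165 + 165 - 165 - 165\right) = 21957 + 0 = 21957$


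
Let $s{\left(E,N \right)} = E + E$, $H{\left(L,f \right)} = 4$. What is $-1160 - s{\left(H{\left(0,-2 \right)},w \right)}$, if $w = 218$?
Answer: $-1168$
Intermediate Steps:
$s{\left(E,N \right)} = 2 E$
$-1160 - s{\left(H{\left(0,-2 \right)},w \right)} = -1160 - 2 \cdot 4 = -1160 - 8 = -1168$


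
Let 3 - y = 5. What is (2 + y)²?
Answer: 0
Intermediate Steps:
y = -2 (y = 3 - 1*5 = 3 - 5 = -2)
(2 + y)² = (2 - 2)² = 0² = 0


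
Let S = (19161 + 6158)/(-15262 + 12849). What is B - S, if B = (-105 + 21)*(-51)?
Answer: 10362611/2413 ≈ 4294.5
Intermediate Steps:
S = -25319/2413 (S = 25319/(-2413) = 25319*(-1/2413) = -25319/2413 ≈ -10.493)
B = 4284 (B = -84*(-51) = 4284)
B - S = 4284 - 1*(-25319/2413) = 4284 + 25319/2413 = 10362611/2413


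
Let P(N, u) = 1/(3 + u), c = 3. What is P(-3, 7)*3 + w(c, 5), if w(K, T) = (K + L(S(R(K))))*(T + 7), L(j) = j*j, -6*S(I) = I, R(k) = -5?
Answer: 1339/30 ≈ 44.633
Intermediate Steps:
S(I) = -I/6
L(j) = j²
w(K, T) = (7 + T)*(25/36 + K) (w(K, T) = (K + (-⅙*(-5))²)*(T + 7) = (K + (⅚)²)*(7 + T) = (K + 25/36)*(7 + T) = (25/36 + K)*(7 + T) = (7 + T)*(25/36 + K))
P(-3, 7)*3 + w(c, 5) = 3/(3 + 7) + (175/36 + 7*3 + (25/36)*5 + 3*5) = 3/10 + (175/36 + 21 + 125/36 + 15) = (⅒)*3 + 133/3 = 3/10 + 133/3 = 1339/30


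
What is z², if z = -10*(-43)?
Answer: 184900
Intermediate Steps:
z = 430
z² = 430² = 184900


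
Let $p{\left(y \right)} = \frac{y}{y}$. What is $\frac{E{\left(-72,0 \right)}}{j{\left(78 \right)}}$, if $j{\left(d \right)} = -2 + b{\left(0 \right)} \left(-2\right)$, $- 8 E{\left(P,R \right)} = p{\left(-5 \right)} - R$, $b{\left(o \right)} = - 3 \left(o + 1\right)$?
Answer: $- \frac{1}{32} \approx -0.03125$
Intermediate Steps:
$b{\left(o \right)} = -3 - 3 o$ ($b{\left(o \right)} = - 3 \left(1 + o\right) = -3 - 3 o$)
$p{\left(y \right)} = 1$
$E{\left(P,R \right)} = - \frac{1}{8} + \frac{R}{8}$ ($E{\left(P,R \right)} = - \frac{1 - R}{8} = - \frac{1}{8} + \frac{R}{8}$)
$j{\left(d \right)} = 4$ ($j{\left(d \right)} = -2 + \left(-3 - 0\right) \left(-2\right) = -2 + \left(-3 + 0\right) \left(-2\right) = -2 - -6 = -2 + 6 = 4$)
$\frac{E{\left(-72,0 \right)}}{j{\left(78 \right)}} = \frac{- \frac{1}{8} + \frac{1}{8} \cdot 0}{4} = \left(- \frac{1}{8} + 0\right) \frac{1}{4} = \left(- \frac{1}{8}\right) \frac{1}{4} = - \frac{1}{32}$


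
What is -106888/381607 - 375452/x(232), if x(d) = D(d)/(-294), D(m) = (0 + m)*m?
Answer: 5264641200163/2567451896 ≈ 2050.5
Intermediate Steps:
D(m) = m**2 (D(m) = m*m = m**2)
x(d) = -d**2/294 (x(d) = d**2/(-294) = d**2*(-1/294) = -d**2/294)
-106888/381607 - 375452/x(232) = -106888/381607 - 375452/((-1/294*232**2)) = -106888*1/381607 - 375452/((-1/294*53824)) = -106888/381607 - 375452/(-26912/147) = -106888/381607 - 375452*(-147/26912) = -106888/381607 + 13797861/6728 = 5264641200163/2567451896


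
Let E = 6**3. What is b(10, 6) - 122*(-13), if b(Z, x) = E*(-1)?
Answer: 1370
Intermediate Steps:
E = 216
b(Z, x) = -216 (b(Z, x) = 216*(-1) = -216)
b(10, 6) - 122*(-13) = -216 - 122*(-13) = -216 + 1586 = 1370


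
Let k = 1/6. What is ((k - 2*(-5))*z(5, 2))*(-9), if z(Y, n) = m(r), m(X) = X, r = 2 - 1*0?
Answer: -183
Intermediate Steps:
r = 2 (r = 2 + 0 = 2)
k = 1/6 ≈ 0.16667
z(Y, n) = 2
((k - 2*(-5))*z(5, 2))*(-9) = ((1/6 - 2*(-5))*2)*(-9) = ((1/6 + 10)*2)*(-9) = ((61/6)*2)*(-9) = (61/3)*(-9) = -183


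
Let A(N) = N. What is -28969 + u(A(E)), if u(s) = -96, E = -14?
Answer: -29065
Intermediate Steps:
-28969 + u(A(E)) = -28969 - 96 = -29065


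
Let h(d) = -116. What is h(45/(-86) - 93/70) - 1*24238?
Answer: -24354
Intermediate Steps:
h(45/(-86) - 93/70) - 1*24238 = -116 - 1*24238 = -116 - 24238 = -24354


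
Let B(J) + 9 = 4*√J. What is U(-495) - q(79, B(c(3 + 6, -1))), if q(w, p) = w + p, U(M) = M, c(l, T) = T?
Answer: -565 - 4*I ≈ -565.0 - 4.0*I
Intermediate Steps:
B(J) = -9 + 4*√J
q(w, p) = p + w
U(-495) - q(79, B(c(3 + 6, -1))) = -495 - ((-9 + 4*√(-1)) + 79) = -495 - ((-9 + 4*I) + 79) = -495 - (70 + 4*I) = -495 + (-70 - 4*I) = -565 - 4*I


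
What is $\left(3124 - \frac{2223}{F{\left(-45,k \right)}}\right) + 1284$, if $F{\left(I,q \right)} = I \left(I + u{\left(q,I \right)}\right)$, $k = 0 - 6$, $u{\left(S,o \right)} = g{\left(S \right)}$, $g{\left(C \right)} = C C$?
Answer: $\frac{198113}{45} \approx 4402.5$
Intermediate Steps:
$g{\left(C \right)} = C^{2}$
$u{\left(S,o \right)} = S^{2}$
$k = -6$ ($k = 0 - 6 = -6$)
$F{\left(I,q \right)} = I \left(I + q^{2}\right)$
$\left(3124 - \frac{2223}{F{\left(-45,k \right)}}\right) + 1284 = \left(3124 - \frac{2223}{\left(-45\right) \left(-45 + \left(-6\right)^{2}\right)}\right) + 1284 = \left(3124 - \frac{2223}{\left(-45\right) \left(-45 + 36\right)}\right) + 1284 = \left(3124 - \frac{2223}{\left(-45\right) \left(-9\right)}\right) + 1284 = \left(3124 - \frac{2223}{405}\right) + 1284 = \left(3124 - \frac{247}{45}\right) + 1284 = \frac{140333}{45} + 1284 = \frac{198113}{45}$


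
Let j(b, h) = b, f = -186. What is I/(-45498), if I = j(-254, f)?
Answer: 127/22749 ≈ 0.0055827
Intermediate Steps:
I = -254
I/(-45498) = -254/(-45498) = -254*(-1/45498) = 127/22749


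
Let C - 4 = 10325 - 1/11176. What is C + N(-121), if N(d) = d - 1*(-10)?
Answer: 114196367/11176 ≈ 10218.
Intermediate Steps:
C = 115436903/11176 (C = 4 + (10325 - 1/11176) = 4 + 115392199/11176 = 115436903/11176 ≈ 10329.)
N(d) = 10 + d (N(d) = d + 10 = 10 + d)
C + N(-121) = 115436903/11176 + (10 - 121) = 115436903/11176 - 111 = 114196367/11176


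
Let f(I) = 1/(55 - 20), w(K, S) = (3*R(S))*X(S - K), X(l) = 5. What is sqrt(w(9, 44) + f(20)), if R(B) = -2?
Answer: I*sqrt(36715)/35 ≈ 5.4746*I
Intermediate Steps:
w(K, S) = -30 (w(K, S) = (3*(-2))*5 = -6*5 = -30)
f(I) = 1/35
sqrt(w(9, 44) + f(20)) = sqrt(-30 + 1/35) = sqrt(-1049/35) = I*sqrt(36715)/35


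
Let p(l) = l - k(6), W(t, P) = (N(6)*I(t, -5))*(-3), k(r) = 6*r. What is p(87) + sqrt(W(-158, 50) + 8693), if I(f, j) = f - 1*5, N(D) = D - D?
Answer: 51 + sqrt(8693) ≈ 144.24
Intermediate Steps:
N(D) = 0
I(f, j) = -5 + f (I(f, j) = f - 5 = -5 + f)
W(t, P) = 0 (W(t, P) = (0*(-5 + t))*(-3) = 0*(-3) = 0)
p(l) = -36 + l (p(l) = l - 6*6 = l - 1*36 = l - 36 = -36 + l)
p(87) + sqrt(W(-158, 50) + 8693) = (-36 + 87) + sqrt(0 + 8693) = 51 + sqrt(8693)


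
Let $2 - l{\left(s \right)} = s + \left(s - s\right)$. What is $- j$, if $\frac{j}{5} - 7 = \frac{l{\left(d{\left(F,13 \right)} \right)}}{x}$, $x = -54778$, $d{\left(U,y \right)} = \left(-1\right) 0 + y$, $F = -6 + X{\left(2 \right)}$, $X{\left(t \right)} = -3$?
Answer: $- \frac{1917285}{54778} \approx -35.001$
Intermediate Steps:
$F = -9$ ($F = -6 - 3 = -9$)
$d{\left(U,y \right)} = y$ ($d{\left(U,y \right)} = 0 + y = y$)
$l{\left(s \right)} = 2 - s$ ($l{\left(s \right)} = 2 - \left(s + \left(s - s\right)\right) = 2 - \left(s + 0\right) = 2 - s$)
$j = \frac{1917285}{54778}$ ($j = 35 + 5 \frac{2 - 13}{-54778} = 35 + 5 \left(2 - 13\right) \left(- \frac{1}{54778}\right) = 35 + 5 \left(\left(-11\right) \left(- \frac{1}{54778}\right)\right) = 35 + 5 \cdot \frac{11}{54778} = 35 + \frac{55}{54778} = \frac{1917285}{54778} \approx 35.001$)
$- j = \left(-1\right) \frac{1917285}{54778} = - \frac{1917285}{54778}$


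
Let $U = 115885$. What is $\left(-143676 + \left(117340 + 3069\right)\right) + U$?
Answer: $92618$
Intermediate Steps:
$\left(-143676 + \left(117340 + 3069\right)\right) + U = \left(-143676 + \left(117340 + 3069\right)\right) + 115885 = \left(-143676 + 120409\right) + 115885 = -23267 + 115885 = 92618$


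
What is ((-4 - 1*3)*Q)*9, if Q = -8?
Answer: 504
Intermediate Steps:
((-4 - 1*3)*Q)*9 = ((-4 - 1*3)*(-8))*9 = ((-4 - 3)*(-8))*9 = -7*(-8)*9 = 56*9 = 504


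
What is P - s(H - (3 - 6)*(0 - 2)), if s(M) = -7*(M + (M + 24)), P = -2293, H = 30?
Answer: -1789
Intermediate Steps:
s(M) = -168 - 14*M (s(M) = -7*(M + (24 + M)) = -7*(24 + 2*M) = -168 - 14*M)
P - s(H - (3 - 6)*(0 - 2)) = -2293 - (-168 - 14*(30 - (3 - 6)*(0 - 2))) = -2293 - (-168 - 14*(30 - (-3)*(-2))) = -2293 - (-168 - 14*(30 - 1*6)) = -2293 - (-168 - 14*(30 - 6)) = -2293 - (-168 - 14*24) = -2293 - (-168 - 336) = -2293 - 1*(-504) = -2293 + 504 = -1789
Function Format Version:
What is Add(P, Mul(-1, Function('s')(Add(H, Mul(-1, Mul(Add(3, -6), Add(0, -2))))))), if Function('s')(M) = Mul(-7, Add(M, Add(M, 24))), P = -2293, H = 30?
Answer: -1789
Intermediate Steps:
Function('s')(M) = Add(-168, Mul(-14, M)) (Function('s')(M) = Mul(-7, Add(M, Add(24, M))) = Mul(-7, Add(24, Mul(2, M))) = Add(-168, Mul(-14, M)))
Add(P, Mul(-1, Function('s')(Add(H, Mul(-1, Mul(Add(3, -6), Add(0, -2))))))) = Add(-2293, Mul(-1, Add(-168, Mul(-14, Add(30, Mul(-1, Mul(Add(3, -6), Add(0, -2)))))))) = Add(-2293, Mul(-1, Add(-168, Mul(-14, Add(30, Mul(-1, Mul(-3, -2))))))) = Add(-2293, Mul(-1, Add(-168, Mul(-14, Add(30, Mul(-1, 6)))))) = Add(-2293, Mul(-1, Add(-168, Mul(-14, Add(30, -6))))) = Add(-2293, Mul(-1, Add(-168, Mul(-14, 24)))) = Add(-2293, Mul(-1, Add(-168, -336))) = Add(-2293, Mul(-1, -504)) = Add(-2293, 504) = -1789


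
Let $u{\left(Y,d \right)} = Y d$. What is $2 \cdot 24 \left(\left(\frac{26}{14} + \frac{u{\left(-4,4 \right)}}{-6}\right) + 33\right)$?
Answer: $\frac{12608}{7} \approx 1801.1$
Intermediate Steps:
$2 \cdot 24 \left(\left(\frac{26}{14} + \frac{u{\left(-4,4 \right)}}{-6}\right) + 33\right) = 2 \cdot 24 \left(\left(\frac{26}{14} + \frac{\left(-4\right) 4}{-6}\right) + 33\right) = 2 \cdot 24 \left(\left(26 \cdot \frac{1}{14} - - \frac{8}{3}\right) + 33\right) = 2 \cdot 24 \left(\left(\frac{13}{7} + \frac{8}{3}\right) + 33\right) = 2 \cdot 24 \left(\frac{95}{21} + 33\right) = 2 \cdot 24 \cdot \frac{788}{21} = 2 \cdot \frac{6304}{7} = \frac{12608}{7}$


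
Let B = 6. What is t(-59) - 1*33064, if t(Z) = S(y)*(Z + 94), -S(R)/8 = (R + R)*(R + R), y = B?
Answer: -73384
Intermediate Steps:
y = 6
S(R) = -32*R² (S(R) = -8*(R + R)*(R + R) = -8*2*R*2*R = -32*R²)
t(Z) = -108288 - 1152*Z (t(Z) = (-32*6²)*(Z + 94) = (-32*36)*(94 + Z) = -1152*(94 + Z) = -108288 - 1152*Z)
t(-59) - 1*33064 = (-108288 - 1152*(-59)) - 1*33064 = (-108288 + 67968) - 33064 = -40320 - 33064 = -73384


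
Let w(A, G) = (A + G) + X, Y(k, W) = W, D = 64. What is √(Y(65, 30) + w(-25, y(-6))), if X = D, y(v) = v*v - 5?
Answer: 10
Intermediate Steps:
y(v) = -5 + v² (y(v) = v² - 5 = -5 + v²)
X = 64
w(A, G) = 64 + A + G (w(A, G) = (A + G) + 64 = 64 + A + G)
√(Y(65, 30) + w(-25, y(-6))) = √(30 + (64 - 25 + (-5 + (-6)²))) = √(30 + (64 - 25 + (-5 + 36))) = √(30 + (64 - 25 + 31)) = √(30 + 70) = √100 = 10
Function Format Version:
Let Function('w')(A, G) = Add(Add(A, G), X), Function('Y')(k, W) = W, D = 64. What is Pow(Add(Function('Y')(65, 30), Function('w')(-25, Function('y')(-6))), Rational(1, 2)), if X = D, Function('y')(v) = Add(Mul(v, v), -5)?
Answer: 10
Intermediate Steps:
Function('y')(v) = Add(-5, Pow(v, 2)) (Function('y')(v) = Add(Pow(v, 2), -5) = Add(-5, Pow(v, 2)))
X = 64
Function('w')(A, G) = Add(64, A, G) (Function('w')(A, G) = Add(Add(A, G), 64) = Add(64, A, G))
Pow(Add(Function('Y')(65, 30), Function('w')(-25, Function('y')(-6))), Rational(1, 2)) = Pow(Add(30, Add(64, -25, Add(-5, Pow(-6, 2)))), Rational(1, 2)) = Pow(Add(30, Add(64, -25, Add(-5, 36))), Rational(1, 2)) = Pow(Add(30, Add(64, -25, 31)), Rational(1, 2)) = Pow(Add(30, 70), Rational(1, 2)) = Pow(100, Rational(1, 2)) = 10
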